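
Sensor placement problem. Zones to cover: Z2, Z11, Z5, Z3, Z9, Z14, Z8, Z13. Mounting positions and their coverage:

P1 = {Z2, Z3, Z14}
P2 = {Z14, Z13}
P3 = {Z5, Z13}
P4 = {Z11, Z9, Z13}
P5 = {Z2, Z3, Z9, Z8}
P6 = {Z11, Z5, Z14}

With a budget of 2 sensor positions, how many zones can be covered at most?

Choosing P5, P6 covers {Z2, Z11, Z5, Z3, Z9, Z14, Z8} — 7 zones.
No choice of 2 sensor positions does better; here Z13 is left uncovered.

7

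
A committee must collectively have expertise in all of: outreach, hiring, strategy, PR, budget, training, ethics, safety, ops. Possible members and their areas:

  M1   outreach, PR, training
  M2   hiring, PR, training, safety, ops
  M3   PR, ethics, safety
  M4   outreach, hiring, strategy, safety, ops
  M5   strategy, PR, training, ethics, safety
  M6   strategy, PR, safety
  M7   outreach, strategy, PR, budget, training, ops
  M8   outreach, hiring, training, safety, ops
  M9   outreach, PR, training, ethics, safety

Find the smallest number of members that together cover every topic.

M2, M3, M7 together cover {outreach, hiring, strategy, PR, budget, training, ethics, safety, ops} — every topic.
No 2 of the 9 members cover everything (all 36 pairs fall short), so 3 is minimum.

3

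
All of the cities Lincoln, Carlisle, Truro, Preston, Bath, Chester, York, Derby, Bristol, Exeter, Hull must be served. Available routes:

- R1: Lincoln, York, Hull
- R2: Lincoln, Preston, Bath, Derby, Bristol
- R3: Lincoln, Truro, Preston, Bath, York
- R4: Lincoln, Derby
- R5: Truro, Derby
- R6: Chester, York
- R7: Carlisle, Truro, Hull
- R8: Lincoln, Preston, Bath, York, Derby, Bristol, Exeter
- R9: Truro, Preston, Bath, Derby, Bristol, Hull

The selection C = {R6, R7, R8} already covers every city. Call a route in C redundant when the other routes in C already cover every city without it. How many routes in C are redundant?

0

Drop R6: Chester uncovered — not redundant.
Drop R7: Carlisle, Truro, Hull uncovered — not redundant.
Drop R8: Lincoln, Preston, Bath, Derby, … uncovered — not redundant.
None of the routes in C is redundant.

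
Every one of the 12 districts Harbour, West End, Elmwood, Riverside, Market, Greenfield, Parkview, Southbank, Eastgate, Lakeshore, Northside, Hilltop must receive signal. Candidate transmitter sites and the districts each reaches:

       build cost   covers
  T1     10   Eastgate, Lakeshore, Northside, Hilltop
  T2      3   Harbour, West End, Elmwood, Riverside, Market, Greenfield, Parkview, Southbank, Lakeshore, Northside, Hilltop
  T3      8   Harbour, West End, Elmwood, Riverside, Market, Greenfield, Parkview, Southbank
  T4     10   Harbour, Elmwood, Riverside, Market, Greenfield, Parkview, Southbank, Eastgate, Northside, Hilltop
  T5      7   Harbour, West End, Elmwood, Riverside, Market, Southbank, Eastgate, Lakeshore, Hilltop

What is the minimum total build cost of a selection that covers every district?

10

T2, T5 cover every district at build cost 3 + 7 = 10.
Any cover uses at least 2 transmitter sites; among all covering selections none totals below 10.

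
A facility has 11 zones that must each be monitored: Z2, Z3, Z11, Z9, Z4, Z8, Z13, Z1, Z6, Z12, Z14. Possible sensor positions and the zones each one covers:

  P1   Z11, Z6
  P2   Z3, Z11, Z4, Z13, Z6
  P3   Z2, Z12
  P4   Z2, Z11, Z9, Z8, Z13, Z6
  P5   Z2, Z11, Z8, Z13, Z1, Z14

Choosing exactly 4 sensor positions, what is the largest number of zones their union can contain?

Choosing P2, P3, P4, P5 covers {Z2, Z3, Z11, Z9, Z4, Z8, Z13, Z1, Z6, Z12, Z14} — 11 zones.
That is all 11 zones.

11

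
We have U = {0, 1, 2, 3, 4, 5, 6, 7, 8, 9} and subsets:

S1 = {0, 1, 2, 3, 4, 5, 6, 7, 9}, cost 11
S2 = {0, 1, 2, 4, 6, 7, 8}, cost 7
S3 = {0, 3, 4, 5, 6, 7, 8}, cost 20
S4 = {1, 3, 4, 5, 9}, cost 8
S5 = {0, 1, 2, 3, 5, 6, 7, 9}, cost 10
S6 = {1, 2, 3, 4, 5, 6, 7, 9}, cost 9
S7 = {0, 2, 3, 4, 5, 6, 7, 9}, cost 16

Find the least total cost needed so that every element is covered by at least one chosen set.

S2, S4 cover every element at cost 7 + 8 = 15.
Any cover uses at least 2 sets; among all covering selections none totals below 15.

15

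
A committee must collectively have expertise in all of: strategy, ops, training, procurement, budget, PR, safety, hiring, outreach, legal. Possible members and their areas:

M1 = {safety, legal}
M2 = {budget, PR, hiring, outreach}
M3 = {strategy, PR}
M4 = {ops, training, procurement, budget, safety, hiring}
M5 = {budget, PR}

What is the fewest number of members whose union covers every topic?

4

M1, M2, M3, M4 together cover {strategy, ops, training, procurement, budget, PR, safety, hiring, outreach, legal} — every topic.
No 3 of the 5 members cover everything (all 10 triples fall short), so 4 is minimum.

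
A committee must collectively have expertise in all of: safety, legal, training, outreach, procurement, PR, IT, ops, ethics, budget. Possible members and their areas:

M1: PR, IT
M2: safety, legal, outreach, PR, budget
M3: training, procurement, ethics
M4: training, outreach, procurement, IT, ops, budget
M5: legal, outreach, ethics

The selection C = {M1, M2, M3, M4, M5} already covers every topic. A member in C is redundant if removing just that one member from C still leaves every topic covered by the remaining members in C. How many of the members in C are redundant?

Drop M1: the rest still cover every topic — redundant.
Drop M2: safety uncovered — not redundant.
Drop M3: the rest still cover every topic — redundant.
Drop M4: ops uncovered — not redundant.
Drop M5: the rest still cover every topic — redundant.
3 redundant: M1, M3, M5.

3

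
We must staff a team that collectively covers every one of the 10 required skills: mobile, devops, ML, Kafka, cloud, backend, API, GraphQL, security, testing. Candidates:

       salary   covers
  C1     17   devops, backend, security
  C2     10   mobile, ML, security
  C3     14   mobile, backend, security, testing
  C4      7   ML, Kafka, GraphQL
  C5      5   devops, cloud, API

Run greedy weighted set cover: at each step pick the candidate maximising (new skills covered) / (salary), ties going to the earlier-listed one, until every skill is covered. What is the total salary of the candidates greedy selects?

26

Pick 1: C5 adds 3 new (devops, cloud, API) at salary 5 (ratio 3/5).
Pick 2: C4 adds 3 new (ML, Kafka, GraphQL) at salary 7 (ratio 3/7).
Pick 3: C3 adds 4 new (mobile, backend, security, testing) at salary 14 (ratio 4/14).
Greedy total salary: 5 + 7 + 14 = 26.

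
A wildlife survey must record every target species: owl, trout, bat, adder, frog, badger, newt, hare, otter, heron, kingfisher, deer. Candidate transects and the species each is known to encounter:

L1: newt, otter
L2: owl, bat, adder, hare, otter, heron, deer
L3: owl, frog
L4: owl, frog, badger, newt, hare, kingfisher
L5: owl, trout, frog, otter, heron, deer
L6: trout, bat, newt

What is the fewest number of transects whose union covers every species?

L2, L4, L5 together cover {owl, trout, bat, adder, frog, badger, newt, hare, otter, heron, kingfisher, deer} — every species.
No 2 of the 6 transects cover everything (all 15 pairs fall short), so 3 is minimum.

3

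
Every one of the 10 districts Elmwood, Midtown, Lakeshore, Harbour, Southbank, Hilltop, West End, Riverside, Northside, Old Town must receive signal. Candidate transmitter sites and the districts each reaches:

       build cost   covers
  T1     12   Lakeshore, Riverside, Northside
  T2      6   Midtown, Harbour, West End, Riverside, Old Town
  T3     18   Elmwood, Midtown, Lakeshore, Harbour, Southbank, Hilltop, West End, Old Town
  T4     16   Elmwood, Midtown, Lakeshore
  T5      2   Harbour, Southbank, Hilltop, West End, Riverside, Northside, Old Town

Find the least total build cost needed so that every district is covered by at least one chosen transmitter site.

18

T4, T5 cover every district at build cost 16 + 2 = 18.
Any cover uses at least 2 transmitter sites; among all covering selections none totals below 18.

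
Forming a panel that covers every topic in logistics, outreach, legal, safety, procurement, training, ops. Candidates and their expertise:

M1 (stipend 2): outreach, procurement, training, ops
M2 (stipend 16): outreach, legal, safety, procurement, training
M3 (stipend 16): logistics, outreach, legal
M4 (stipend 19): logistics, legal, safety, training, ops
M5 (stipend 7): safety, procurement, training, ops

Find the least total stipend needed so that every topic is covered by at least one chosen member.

21

M1, M4 cover every topic at stipend 2 + 19 = 21.
Any cover uses at least 2 members; among all covering selections none totals below 21.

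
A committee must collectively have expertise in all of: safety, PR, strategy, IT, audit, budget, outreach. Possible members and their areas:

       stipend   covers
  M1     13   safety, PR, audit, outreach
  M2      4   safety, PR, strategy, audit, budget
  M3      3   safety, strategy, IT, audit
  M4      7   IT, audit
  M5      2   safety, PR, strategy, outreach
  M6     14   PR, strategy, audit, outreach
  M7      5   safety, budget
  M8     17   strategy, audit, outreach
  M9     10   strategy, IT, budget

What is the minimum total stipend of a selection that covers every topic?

M2, M3, M5 cover every topic at stipend 4 + 3 + 2 = 9.
Any cover uses at least 2 members; among all covering selections none totals below 9.

9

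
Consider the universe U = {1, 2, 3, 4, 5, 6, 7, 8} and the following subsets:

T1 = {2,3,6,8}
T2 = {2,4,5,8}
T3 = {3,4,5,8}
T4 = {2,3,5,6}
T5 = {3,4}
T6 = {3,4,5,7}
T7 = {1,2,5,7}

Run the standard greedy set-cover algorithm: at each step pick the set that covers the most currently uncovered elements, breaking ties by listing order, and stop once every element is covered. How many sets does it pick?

3

Pick 1: T1 covers 4 new elements (2, 3, 6, 8).
Pick 2: T6 covers 3 new elements (4, 5, 7).
Pick 3: T7 covers 1 new elements (1).
Greedy uses 3 sets.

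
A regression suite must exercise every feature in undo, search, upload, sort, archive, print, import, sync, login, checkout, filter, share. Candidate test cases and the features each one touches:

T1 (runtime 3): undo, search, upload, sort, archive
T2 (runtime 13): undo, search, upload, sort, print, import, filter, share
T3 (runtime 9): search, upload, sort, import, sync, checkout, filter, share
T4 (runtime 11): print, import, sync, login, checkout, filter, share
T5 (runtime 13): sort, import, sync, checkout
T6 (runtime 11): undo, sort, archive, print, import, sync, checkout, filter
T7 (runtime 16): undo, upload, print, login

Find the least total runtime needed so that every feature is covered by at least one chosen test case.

14

T1, T4 cover every feature at runtime 3 + 11 = 14.
Any cover uses at least 2 test cases; among all covering selections none totals below 14.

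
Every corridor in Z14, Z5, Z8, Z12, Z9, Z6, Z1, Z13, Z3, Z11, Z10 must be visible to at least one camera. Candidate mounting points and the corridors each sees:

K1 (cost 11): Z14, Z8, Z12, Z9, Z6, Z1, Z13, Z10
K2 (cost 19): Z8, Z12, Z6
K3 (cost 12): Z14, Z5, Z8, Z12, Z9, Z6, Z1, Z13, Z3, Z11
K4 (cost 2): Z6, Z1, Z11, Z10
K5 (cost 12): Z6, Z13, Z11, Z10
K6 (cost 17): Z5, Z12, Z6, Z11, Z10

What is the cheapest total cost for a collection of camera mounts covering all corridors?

K3, K4 cover every corridor at cost 12 + 2 = 14.
Any cover uses at least 2 camera mounts; among all covering selections none totals below 14.

14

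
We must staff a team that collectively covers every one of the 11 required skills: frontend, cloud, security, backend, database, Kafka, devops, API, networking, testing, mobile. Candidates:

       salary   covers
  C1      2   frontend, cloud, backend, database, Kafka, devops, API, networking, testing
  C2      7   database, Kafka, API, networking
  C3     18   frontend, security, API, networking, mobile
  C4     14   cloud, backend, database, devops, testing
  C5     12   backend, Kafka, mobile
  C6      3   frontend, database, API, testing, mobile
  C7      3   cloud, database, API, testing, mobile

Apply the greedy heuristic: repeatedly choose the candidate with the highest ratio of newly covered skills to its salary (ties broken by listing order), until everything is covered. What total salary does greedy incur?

23

Pick 1: C1 adds 9 new (frontend, cloud, backend, database, Kafka, devops, API, networking, testing) at salary 2 (ratio 9/2).
Pick 2: C6 adds 1 new (mobile) at salary 3 (ratio 1/3).
Pick 3: C3 adds 1 new (security) at salary 18 (ratio 1/18).
Greedy total salary: 2 + 3 + 18 = 23. (The true optimum is 20, so greedy overshoots here.)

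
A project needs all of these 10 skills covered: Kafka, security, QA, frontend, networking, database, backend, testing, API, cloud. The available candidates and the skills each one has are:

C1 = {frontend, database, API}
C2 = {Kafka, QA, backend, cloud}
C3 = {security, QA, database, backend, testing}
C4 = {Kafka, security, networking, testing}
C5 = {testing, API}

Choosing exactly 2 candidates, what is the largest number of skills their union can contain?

7

Choosing C1, C2 covers {Kafka, QA, frontend, database, backend, API, cloud} — 7 skills.
No choice of 2 candidates does better; here security, networking, testing are left uncovered.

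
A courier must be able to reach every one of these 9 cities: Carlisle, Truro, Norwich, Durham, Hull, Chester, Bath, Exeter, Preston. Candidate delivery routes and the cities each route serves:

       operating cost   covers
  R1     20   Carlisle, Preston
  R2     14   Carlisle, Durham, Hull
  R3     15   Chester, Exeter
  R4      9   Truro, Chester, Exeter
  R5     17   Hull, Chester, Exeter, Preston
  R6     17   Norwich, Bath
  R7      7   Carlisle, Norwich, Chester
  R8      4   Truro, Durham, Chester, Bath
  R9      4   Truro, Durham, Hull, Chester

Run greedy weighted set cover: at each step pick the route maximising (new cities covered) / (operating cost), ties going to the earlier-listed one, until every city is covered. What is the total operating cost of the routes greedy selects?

32

Pick 1: R8 adds 4 new (Truro, Durham, Chester, Bath) at operating cost 4 (ratio 4/4).
Pick 2: R7 adds 2 new (Carlisle, Norwich) at operating cost 7 (ratio 2/7).
Pick 3: R9 adds 1 new (Hull) at operating cost 4 (ratio 1/4).
Pick 4: R5 adds 2 new (Exeter, Preston) at operating cost 17 (ratio 2/17).
Greedy total operating cost: 4 + 7 + 4 + 17 = 32. (The true optimum is 28, so greedy overshoots here.)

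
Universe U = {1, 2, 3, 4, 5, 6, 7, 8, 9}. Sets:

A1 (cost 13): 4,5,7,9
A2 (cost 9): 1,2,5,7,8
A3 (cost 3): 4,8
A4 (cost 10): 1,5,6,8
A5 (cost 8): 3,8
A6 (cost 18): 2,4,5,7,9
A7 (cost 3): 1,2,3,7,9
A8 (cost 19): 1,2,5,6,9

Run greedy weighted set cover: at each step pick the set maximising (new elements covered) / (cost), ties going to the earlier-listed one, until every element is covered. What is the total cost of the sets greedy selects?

Pick 1: A7 adds 5 new (1, 2, 3, 7, 9) at cost 3 (ratio 5/3).
Pick 2: A3 adds 2 new (4, 8) at cost 3 (ratio 2/3).
Pick 3: A4 adds 2 new (5, 6) at cost 10 (ratio 2/10).
Greedy total cost: 3 + 3 + 10 = 16.

16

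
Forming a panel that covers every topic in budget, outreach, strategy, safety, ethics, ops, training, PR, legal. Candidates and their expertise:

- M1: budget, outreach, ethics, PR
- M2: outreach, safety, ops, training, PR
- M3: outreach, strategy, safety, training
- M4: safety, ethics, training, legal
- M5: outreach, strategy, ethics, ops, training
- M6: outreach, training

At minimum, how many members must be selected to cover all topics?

3

M1, M4, M5 together cover {budget, outreach, strategy, safety, ethics, ops, training, PR, legal} — every topic.
No 2 of the 6 members cover everything (all 15 pairs fall short), so 3 is minimum.
Greedy (largest uncovered first) would take M2, M1, M3, M4 — 4 members — but 3 suffice.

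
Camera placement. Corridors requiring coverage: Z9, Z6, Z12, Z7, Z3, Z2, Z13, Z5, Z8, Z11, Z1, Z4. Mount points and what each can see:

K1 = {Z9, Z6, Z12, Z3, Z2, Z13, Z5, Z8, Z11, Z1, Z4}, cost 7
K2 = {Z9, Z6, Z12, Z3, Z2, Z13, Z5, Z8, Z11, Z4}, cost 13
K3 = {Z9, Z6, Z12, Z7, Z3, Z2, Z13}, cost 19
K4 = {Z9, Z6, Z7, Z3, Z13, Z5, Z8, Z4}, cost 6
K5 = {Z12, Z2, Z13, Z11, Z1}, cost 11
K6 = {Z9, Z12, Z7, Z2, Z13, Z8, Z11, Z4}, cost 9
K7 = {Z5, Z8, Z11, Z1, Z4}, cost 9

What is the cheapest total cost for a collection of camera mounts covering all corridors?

K1, K4 cover every corridor at cost 7 + 6 = 13.
Any cover uses at least 2 camera mounts; among all covering selections none totals below 13.

13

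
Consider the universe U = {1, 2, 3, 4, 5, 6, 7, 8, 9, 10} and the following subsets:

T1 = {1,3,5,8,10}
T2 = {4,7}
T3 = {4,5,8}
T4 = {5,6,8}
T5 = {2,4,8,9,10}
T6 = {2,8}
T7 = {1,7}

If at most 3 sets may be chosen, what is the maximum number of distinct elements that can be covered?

Choosing T1, T2, T5 covers {1, 2, 3, 4, 5, 7, 8, 9, 10} — 9 elements.
No choice of 3 sets does better; here 6 is left uncovered.

9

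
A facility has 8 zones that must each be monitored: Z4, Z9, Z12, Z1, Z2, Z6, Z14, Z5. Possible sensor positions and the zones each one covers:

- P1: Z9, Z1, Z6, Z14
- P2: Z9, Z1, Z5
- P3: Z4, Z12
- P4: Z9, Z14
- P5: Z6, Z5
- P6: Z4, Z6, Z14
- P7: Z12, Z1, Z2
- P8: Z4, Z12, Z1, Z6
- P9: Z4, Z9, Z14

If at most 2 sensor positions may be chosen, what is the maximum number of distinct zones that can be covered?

Choosing P1, P3 covers {Z4, Z9, Z12, Z1, Z6, Z14} — 6 zones.
No choice of 2 sensor positions does better; here Z2, Z5 are left uncovered.

6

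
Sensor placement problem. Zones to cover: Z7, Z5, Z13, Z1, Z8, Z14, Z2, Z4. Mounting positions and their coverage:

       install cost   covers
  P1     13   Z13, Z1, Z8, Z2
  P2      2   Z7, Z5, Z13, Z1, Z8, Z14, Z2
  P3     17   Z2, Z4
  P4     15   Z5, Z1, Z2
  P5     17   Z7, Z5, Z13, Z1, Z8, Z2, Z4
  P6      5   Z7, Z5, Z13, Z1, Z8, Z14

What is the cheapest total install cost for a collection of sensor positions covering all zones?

P2, P3 cover every zone at install cost 2 + 17 = 19.
Any cover uses at least 2 sensor positions; among all covering selections none totals below 19.

19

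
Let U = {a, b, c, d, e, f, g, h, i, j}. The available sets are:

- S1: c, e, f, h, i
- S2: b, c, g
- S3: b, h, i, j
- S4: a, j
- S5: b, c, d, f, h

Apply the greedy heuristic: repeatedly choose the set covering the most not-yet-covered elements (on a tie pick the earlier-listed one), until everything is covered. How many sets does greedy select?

Pick 1: S1 covers 5 new elements (c, e, f, h, i).
Pick 2: S2 covers 2 new elements (b, g).
Pick 3: S4 covers 2 new elements (a, j).
Pick 4: S5 covers 1 new elements (d).
Greedy uses 4 sets.

4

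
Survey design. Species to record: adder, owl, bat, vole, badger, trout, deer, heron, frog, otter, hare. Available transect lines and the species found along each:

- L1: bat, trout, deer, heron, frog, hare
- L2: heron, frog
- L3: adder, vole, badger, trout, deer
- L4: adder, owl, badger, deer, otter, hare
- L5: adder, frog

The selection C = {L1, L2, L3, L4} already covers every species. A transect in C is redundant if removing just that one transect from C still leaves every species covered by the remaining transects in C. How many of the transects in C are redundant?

1

Drop L1: bat uncovered — not redundant.
Drop L2: the rest still cover every species — redundant.
Drop L3: vole uncovered — not redundant.
Drop L4: owl, otter uncovered — not redundant.
1 redundant: L2.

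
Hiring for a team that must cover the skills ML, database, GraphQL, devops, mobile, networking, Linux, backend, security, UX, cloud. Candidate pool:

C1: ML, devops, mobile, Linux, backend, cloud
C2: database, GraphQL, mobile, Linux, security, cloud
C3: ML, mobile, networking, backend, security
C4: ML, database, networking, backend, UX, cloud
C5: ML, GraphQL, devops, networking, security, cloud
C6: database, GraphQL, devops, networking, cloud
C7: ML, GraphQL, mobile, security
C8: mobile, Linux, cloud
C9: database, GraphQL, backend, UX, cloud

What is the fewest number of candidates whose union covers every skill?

3

C1, C2, C4 together cover {ML, database, GraphQL, devops, mobile, networking, Linux, backend, security, UX, cloud} — every skill.
No 2 of the 9 candidates cover everything (all 36 pairs fall short), so 3 is minimum.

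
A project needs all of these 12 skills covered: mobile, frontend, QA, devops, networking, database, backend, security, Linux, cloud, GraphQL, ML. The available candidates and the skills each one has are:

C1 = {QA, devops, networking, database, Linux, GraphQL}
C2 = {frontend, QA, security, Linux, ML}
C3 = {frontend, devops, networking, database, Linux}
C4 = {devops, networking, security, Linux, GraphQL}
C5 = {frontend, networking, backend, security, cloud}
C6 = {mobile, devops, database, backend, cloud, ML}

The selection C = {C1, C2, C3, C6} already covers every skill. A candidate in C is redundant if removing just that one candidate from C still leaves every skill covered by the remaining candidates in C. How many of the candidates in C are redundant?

Drop C1: GraphQL uncovered — not redundant.
Drop C2: security uncovered — not redundant.
Drop C3: the rest still cover every skill — redundant.
Drop C6: mobile, backend, cloud uncovered — not redundant.
1 redundant: C3.

1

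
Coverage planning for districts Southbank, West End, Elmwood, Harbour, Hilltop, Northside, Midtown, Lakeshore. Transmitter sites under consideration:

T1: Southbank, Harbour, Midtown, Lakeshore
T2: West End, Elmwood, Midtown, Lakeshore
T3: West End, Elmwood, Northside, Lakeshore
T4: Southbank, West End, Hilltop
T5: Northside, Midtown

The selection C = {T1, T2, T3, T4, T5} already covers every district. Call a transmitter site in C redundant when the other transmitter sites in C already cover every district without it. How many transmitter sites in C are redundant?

Drop T1: Harbour uncovered — not redundant.
Drop T2: the rest still cover every district — redundant.
Drop T3: the rest still cover every district — redundant.
Drop T4: Hilltop uncovered — not redundant.
Drop T5: the rest still cover every district — redundant.
3 redundant: T2, T3, T5.

3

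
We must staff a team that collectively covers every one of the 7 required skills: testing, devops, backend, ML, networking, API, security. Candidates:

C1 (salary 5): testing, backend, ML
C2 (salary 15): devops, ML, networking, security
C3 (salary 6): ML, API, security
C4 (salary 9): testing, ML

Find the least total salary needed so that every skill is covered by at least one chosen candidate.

26

C1, C2, C3 cover every skill at salary 5 + 15 + 6 = 26.
Any cover uses at least 3 candidates; among all covering selections none totals below 26.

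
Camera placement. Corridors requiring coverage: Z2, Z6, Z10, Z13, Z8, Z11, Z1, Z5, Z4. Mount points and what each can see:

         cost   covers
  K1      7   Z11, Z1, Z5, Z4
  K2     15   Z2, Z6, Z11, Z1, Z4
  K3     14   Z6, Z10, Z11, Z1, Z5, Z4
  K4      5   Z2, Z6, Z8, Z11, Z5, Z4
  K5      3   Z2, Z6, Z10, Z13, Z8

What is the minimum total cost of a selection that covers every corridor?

K1, K5 cover every corridor at cost 7 + 3 = 10.
Any cover uses at least 2 camera mounts; among all covering selections none totals below 10.
Greedy by coverage-per-cost would pick K5, K4, K1 for 15 — worse than the optimum 10.

10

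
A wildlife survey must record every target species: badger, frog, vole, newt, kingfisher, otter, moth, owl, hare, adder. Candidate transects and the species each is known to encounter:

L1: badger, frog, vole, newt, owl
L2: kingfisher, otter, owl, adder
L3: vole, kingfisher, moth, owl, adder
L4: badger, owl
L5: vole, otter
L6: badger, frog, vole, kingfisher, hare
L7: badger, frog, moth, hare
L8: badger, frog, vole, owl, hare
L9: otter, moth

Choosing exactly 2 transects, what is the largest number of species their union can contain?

Choosing L1, L2 covers {badger, frog, vole, newt, kingfisher, otter, owl, adder} — 8 species.
No choice of 2 transects does better; here moth, hare are left uncovered.

8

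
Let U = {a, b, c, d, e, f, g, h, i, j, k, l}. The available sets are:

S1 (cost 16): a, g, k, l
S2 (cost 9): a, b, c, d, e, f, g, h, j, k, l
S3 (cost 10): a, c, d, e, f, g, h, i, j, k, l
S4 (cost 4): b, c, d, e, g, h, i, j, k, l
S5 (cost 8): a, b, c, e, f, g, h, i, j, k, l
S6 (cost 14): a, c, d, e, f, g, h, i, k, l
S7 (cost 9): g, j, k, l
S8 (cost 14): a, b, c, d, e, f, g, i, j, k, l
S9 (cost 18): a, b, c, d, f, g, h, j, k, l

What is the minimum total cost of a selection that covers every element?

12

S4, S5 cover every element at cost 4 + 8 = 12.
Any cover uses at least 2 sets; among all covering selections none totals below 12.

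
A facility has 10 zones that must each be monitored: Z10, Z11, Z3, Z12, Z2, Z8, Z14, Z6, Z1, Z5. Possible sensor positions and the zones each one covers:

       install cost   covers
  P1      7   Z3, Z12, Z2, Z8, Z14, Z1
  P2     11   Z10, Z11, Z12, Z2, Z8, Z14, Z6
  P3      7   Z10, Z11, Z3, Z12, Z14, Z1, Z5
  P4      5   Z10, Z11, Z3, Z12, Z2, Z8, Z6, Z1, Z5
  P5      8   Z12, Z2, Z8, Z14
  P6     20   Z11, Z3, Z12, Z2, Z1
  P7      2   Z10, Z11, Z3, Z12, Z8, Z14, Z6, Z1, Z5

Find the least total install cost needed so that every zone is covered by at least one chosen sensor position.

P4, P7 cover every zone at install cost 5 + 2 = 7.
Any cover uses at least 2 sensor positions; among all covering selections none totals below 7.

7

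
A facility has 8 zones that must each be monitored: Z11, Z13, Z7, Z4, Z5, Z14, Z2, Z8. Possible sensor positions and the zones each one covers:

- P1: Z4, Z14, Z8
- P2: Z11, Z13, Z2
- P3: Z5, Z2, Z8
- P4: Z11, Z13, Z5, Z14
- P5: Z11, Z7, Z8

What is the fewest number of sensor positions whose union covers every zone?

P1, P2, P3, P5 together cover {Z11, Z13, Z7, Z4, Z5, Z14, Z2, Z8} — every zone.
No 3 of the 5 sensor positions cover everything (all 10 triples fall short), so 4 is minimum.

4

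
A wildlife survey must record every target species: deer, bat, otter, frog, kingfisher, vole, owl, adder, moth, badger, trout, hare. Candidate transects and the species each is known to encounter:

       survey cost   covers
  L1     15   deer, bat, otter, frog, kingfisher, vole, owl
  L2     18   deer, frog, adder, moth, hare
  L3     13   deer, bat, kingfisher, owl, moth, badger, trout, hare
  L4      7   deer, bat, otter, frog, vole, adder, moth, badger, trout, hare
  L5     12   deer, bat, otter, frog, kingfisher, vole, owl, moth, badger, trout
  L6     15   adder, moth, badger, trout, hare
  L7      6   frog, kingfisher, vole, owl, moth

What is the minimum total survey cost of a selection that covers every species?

13

L4, L7 cover every species at survey cost 7 + 6 = 13.
Any cover uses at least 2 transects; among all covering selections none totals below 13.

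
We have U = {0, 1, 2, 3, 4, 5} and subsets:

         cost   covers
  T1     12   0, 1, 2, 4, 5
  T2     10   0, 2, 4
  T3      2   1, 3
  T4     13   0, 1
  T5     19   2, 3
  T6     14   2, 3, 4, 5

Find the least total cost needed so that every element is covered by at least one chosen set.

T1, T3 cover every element at cost 12 + 2 = 14.
Any cover uses at least 2 sets; among all covering selections none totals below 14.

14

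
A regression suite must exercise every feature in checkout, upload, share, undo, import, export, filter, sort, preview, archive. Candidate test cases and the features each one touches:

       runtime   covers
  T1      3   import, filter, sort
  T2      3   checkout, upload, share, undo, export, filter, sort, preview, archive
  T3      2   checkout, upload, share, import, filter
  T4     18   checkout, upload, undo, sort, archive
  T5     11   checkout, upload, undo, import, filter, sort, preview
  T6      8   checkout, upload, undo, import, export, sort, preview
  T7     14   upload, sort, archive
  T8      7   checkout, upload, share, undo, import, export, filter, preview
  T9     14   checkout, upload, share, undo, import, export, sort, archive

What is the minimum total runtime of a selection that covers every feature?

5

T2, T3 cover every feature at runtime 3 + 2 = 5.
Any cover uses at least 2 test cases; among all covering selections none totals below 5.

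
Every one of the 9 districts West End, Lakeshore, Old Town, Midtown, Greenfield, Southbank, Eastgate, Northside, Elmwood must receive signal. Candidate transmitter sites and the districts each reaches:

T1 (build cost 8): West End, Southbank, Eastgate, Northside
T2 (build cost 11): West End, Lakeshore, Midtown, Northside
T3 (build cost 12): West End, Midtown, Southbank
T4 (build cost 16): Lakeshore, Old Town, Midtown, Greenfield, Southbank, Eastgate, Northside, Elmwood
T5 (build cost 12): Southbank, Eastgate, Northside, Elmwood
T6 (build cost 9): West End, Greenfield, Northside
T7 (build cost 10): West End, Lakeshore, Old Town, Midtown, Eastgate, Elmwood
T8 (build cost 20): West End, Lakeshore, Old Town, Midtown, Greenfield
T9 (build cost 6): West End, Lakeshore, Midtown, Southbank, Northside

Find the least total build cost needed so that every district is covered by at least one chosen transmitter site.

22

T4, T9 cover every district at build cost 16 + 6 = 22.
Any cover uses at least 2 transmitter sites; among all covering selections none totals below 22.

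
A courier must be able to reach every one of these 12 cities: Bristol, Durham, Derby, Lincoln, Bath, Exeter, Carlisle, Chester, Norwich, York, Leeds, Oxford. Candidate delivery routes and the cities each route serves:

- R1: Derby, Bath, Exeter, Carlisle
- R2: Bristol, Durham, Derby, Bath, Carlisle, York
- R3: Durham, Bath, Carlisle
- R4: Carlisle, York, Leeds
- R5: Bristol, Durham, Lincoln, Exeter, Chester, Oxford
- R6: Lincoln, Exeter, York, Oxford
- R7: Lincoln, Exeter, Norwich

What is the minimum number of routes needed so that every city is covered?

4

R1, R4, R5, R7 together cover {Bristol, Durham, Derby, Lincoln, Bath, Exeter, Carlisle, Chester, Norwich, York, Leeds, Oxford} — every city.
No 3 of the 7 routes cover everything (all 35 triples fall short), so 4 is minimum.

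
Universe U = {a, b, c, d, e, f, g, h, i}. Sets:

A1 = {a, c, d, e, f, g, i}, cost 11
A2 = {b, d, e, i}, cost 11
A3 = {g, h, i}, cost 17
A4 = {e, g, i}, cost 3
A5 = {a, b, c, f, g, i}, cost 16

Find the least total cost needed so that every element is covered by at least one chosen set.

A1, A2, A3 cover every element at cost 11 + 11 + 17 = 39.
Any cover uses at least 3 sets; among all covering selections none totals below 39.

39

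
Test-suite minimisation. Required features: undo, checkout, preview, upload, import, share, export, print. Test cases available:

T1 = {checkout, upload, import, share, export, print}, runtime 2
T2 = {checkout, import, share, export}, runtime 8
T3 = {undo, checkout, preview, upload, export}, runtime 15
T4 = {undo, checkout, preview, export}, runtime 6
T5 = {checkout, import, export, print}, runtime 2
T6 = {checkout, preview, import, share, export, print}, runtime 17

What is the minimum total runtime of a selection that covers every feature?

T1, T4 cover every feature at runtime 2 + 6 = 8.
Any cover uses at least 2 test cases; among all covering selections none totals below 8.

8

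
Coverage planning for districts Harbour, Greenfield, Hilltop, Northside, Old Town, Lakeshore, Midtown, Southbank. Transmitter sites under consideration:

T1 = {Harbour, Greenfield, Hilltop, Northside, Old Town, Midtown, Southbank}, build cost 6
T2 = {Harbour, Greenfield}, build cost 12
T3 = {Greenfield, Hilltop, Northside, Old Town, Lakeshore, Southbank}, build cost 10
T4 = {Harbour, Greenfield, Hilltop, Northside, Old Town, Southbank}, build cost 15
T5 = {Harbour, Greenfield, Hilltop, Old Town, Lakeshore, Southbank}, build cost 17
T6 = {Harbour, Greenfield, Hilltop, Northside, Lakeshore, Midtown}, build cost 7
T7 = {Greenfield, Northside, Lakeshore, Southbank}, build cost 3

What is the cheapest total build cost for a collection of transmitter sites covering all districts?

9

T1, T7 cover every district at build cost 6 + 3 = 9.
Any cover uses at least 2 transmitter sites; among all covering selections none totals below 9.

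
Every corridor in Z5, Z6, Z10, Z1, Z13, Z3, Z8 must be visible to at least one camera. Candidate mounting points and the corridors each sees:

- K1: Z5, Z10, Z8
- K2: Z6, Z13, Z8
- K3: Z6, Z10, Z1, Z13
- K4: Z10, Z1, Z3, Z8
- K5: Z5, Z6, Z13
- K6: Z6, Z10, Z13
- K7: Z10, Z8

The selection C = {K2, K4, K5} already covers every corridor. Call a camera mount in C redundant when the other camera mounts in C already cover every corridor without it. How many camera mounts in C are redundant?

1

Drop K2: the rest still cover every corridor — redundant.
Drop K4: Z10, Z1, Z3 uncovered — not redundant.
Drop K5: Z5 uncovered — not redundant.
1 redundant: K2.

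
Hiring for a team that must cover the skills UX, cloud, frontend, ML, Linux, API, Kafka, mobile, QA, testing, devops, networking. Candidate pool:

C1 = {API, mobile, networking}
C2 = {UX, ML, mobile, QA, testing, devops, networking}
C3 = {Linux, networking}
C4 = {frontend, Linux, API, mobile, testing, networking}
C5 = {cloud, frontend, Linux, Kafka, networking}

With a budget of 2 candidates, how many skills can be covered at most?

Choosing C2, C5 covers {UX, cloud, frontend, ML, Linux, Kafka, mobile, QA, testing, devops, networking} — 11 skills.
No choice of 2 candidates does better; here API is left uncovered.

11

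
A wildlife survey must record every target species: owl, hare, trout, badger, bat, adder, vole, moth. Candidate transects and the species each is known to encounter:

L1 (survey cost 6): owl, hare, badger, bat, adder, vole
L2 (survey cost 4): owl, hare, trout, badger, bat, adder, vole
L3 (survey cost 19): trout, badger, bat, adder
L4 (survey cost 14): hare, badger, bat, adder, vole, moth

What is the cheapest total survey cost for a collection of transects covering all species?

L2, L4 cover every species at survey cost 4 + 14 = 18.
Any cover uses at least 2 transects; among all covering selections none totals below 18.

18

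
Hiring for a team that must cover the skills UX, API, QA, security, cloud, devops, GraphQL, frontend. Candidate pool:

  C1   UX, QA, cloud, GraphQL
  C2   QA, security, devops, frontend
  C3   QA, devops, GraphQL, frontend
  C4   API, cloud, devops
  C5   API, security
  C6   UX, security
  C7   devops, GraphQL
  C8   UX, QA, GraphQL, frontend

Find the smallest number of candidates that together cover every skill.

C1, C2, C4 together cover {UX, API, QA, security, cloud, devops, GraphQL, frontend} — every skill.
No 2 of the 8 candidates cover everything (all 28 pairs fall short), so 3 is minimum.

3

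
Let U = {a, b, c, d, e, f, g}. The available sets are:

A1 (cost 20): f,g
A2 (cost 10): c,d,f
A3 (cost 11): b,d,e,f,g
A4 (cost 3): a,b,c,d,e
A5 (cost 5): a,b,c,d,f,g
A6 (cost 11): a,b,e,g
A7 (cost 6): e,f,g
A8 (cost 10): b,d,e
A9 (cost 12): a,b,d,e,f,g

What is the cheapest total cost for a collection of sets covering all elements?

8

A4, A5 cover every element at cost 3 + 5 = 8.
Any cover uses at least 2 sets; among all covering selections none totals below 8.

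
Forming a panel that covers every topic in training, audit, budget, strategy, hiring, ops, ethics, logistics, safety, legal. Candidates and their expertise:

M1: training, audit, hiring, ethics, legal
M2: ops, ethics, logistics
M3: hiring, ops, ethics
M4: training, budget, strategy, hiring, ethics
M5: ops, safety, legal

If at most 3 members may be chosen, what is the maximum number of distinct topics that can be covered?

Choosing M1, M2, M4 covers {training, audit, budget, strategy, hiring, ops, ethics, logistics, legal} — 9 topics.
No choice of 3 members does better; here safety is left uncovered.

9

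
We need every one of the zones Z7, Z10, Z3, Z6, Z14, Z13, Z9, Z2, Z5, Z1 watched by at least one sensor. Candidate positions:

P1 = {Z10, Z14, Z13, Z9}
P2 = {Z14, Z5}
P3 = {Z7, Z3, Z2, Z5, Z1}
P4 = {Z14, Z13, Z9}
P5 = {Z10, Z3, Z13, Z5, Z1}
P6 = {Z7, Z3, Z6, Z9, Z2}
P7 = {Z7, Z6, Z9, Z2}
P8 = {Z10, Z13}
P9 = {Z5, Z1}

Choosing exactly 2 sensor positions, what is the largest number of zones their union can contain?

Choosing P1, P3 covers {Z7, Z10, Z3, Z14, Z13, Z9, Z2, Z5, Z1} — 9 zones.
No choice of 2 sensor positions does better; here Z6 is left uncovered.

9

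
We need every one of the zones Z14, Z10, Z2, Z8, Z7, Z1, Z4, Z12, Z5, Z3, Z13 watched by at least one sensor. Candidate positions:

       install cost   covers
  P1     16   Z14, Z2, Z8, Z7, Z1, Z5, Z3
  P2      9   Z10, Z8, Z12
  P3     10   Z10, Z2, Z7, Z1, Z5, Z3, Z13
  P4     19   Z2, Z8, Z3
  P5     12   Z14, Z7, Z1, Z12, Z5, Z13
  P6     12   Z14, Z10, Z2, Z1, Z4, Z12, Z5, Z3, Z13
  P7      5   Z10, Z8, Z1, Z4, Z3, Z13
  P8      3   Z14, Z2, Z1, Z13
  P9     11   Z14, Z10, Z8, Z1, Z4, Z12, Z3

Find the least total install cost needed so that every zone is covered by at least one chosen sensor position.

20

P5, P7, P8 cover every zone at install cost 12 + 5 + 3 = 20.
Any cover uses at least 2 sensor positions; among all covering selections none totals below 20.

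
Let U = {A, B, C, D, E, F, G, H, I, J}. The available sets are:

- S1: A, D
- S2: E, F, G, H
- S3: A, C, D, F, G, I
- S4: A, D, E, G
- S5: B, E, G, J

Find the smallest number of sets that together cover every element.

3

S2, S3, S5 together cover {A, B, C, D, E, F, G, H, I, J} — every element.
No 2 of the 5 sets cover everything (all 10 pairs fall short), so 3 is minimum.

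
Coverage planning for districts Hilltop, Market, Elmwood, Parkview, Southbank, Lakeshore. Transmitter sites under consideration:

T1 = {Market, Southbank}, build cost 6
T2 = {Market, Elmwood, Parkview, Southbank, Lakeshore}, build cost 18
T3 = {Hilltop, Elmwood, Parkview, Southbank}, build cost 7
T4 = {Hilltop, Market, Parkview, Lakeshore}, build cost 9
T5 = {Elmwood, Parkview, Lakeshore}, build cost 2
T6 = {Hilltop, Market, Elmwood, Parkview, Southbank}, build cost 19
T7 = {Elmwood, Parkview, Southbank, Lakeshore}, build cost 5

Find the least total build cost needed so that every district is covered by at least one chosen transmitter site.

T4, T7 cover every district at build cost 9 + 5 = 14.
Any cover uses at least 2 transmitter sites; among all covering selections none totals below 14.

14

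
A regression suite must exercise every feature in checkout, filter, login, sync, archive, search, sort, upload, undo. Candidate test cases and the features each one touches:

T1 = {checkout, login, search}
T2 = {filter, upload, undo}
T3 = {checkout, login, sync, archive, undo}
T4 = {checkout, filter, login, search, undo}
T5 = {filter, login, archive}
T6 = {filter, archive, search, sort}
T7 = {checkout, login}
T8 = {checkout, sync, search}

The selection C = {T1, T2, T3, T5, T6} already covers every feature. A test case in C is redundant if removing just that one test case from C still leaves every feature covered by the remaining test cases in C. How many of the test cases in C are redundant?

Drop T1: the rest still cover every feature — redundant.
Drop T2: upload uncovered — not redundant.
Drop T3: sync uncovered — not redundant.
Drop T5: the rest still cover every feature — redundant.
Drop T6: sort uncovered — not redundant.
2 redundant: T1, T5.

2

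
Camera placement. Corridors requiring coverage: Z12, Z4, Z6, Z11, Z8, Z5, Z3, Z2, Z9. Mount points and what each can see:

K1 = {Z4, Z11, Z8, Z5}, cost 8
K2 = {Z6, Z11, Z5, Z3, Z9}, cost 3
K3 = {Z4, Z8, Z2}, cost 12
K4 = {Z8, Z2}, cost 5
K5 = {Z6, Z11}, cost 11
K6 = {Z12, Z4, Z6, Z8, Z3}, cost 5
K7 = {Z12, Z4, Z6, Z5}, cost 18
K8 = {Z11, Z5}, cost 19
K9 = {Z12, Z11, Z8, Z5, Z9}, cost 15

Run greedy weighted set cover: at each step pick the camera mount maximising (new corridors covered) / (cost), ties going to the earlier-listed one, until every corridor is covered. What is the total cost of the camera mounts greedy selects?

Pick 1: K2 adds 5 new (Z6, Z11, Z5, Z3, Z9) at cost 3 (ratio 5/3).
Pick 2: K6 adds 3 new (Z12, Z4, Z8) at cost 5 (ratio 3/5).
Pick 3: K4 adds 1 new (Z2) at cost 5 (ratio 1/5).
Greedy total cost: 3 + 5 + 5 = 13.

13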